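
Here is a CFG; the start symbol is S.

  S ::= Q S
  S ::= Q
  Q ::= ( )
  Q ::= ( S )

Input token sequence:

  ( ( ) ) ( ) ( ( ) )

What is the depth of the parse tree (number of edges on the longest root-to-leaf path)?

[S [Q ( [S [Q ( )]] )] [S [Q ( )] [S [Q ( [S [Q ( )]] )]]]]

6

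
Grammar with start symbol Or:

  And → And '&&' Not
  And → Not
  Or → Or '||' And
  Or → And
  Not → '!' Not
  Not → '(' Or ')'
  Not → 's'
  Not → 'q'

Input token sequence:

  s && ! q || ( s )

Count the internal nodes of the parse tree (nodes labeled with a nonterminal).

[Or [Or [And [And [Not s]] && [Not ! [Not q]]]] || [And [Not ( [Or [And [Not s]]] )]]]

12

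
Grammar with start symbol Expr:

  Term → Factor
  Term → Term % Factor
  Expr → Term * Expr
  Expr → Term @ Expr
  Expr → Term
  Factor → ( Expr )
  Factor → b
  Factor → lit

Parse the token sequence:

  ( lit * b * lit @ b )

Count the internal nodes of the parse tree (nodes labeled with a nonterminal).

15

[Expr [Term [Factor ( [Expr [Term [Factor lit]] * [Expr [Term [Factor b]] * [Expr [Term [Factor lit]] @ [Expr [Term [Factor b]]]]]] )]]]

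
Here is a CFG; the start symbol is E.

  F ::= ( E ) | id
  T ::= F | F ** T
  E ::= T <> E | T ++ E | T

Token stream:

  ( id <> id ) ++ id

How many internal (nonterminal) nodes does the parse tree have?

12

[E [T [F ( [E [T [F id]] <> [E [T [F id]]]] )]] ++ [E [T [F id]]]]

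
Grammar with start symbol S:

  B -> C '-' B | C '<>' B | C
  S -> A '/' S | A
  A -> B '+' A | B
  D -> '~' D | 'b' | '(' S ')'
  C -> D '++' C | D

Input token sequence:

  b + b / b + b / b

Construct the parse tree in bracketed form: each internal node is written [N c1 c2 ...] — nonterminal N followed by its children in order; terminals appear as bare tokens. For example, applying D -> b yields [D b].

S
A / S
B + A / S
C + A / S
D + A / S
b + A / S
b + B / S
b + C / S
b + D / S
b + b / S
b + b / A / S
b + b / B + A / S
b + b / C + A / S
b + b / D + A / S
b + b / b + A / S
b + b / b + B / S
b + b / b + C / S
b + b / b + D / S
b + b / b + b / S
b + b / b + b / A
b + b / b + b / B
b + b / b + b / C
b + b / b + b / D
b + b / b + b / b

[S [A [B [C [D b]]] + [A [B [C [D b]]]]] / [S [A [B [C [D b]]] + [A [B [C [D b]]]]] / [S [A [B [C [D b]]]]]]]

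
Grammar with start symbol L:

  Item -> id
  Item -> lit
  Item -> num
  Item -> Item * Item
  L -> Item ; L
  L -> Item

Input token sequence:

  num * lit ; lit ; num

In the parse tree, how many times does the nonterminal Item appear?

5

[L [Item [Item num] * [Item lit]] ; [L [Item lit] ; [L [Item num]]]]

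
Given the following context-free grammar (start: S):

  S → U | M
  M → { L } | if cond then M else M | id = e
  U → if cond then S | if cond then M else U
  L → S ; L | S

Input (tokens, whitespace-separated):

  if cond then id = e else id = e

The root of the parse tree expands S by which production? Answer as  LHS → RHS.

S → M

[S [M if cond then [M id = e] else [M id = e]]]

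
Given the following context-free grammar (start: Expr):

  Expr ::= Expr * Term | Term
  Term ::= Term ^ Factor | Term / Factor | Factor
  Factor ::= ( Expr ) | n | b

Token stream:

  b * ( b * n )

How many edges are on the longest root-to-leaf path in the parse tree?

7

[Expr [Expr [Term [Factor b]]] * [Term [Factor ( [Expr [Expr [Term [Factor b]]] * [Term [Factor n]]] )]]]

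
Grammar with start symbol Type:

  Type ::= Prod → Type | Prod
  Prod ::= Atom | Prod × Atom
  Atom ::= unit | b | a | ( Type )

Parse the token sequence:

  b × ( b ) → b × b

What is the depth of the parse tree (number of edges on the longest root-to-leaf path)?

6

[Type [Prod [Prod [Atom b]] × [Atom ( [Type [Prod [Atom b]]] )]] → [Type [Prod [Prod [Atom b]] × [Atom b]]]]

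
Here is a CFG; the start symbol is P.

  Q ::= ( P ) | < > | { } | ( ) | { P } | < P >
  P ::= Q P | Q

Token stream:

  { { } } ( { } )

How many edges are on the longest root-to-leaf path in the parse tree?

5

[P [Q { [P [Q { }]] }] [P [Q ( [P [Q { }]] )]]]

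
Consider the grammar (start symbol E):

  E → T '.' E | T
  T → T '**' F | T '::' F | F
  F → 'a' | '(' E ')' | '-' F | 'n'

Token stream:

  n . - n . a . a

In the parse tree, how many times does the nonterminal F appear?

5

[E [T [F n]] . [E [T [F - [F n]]] . [E [T [F a]] . [E [T [F a]]]]]]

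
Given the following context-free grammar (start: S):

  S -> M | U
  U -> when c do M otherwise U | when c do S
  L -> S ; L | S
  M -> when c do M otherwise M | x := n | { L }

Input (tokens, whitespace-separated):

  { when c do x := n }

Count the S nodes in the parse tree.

3

[S [M { [L [S [U when c do [S [M x := n]]]]] }]]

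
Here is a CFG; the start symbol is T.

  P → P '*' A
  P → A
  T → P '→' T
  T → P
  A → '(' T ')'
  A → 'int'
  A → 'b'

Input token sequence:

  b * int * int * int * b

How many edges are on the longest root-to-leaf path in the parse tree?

[T [P [P [P [P [P [A b]] * [A int]] * [A int]] * [A int]] * [A b]]]

7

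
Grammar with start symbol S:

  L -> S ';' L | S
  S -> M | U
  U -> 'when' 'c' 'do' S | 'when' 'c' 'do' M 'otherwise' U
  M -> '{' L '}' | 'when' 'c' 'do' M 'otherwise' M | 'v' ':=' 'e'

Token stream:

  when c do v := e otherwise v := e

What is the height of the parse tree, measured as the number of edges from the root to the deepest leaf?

[S [M when c do [M v := e] otherwise [M v := e]]]

3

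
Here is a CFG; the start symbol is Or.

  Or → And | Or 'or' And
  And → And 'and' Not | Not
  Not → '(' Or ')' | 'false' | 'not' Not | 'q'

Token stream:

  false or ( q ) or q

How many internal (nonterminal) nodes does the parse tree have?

[Or [Or [Or [And [Not false]]] or [And [Not ( [Or [And [Not q]]] )]]] or [And [Not q]]]

12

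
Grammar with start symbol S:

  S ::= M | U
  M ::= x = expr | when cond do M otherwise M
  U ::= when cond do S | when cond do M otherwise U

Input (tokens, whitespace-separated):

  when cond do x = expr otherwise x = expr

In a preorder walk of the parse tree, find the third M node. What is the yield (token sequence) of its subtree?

x = expr

[S [M when cond do [M x = expr] otherwise [M x = expr]]]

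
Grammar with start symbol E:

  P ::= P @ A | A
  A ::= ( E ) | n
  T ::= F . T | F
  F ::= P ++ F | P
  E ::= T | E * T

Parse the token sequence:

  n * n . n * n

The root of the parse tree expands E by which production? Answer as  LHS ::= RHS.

E ::= E * T

[E [E [E [T [F [P [A n]]]]] * [T [F [P [A n]]] . [T [F [P [A n]]]]]] * [T [F [P [A n]]]]]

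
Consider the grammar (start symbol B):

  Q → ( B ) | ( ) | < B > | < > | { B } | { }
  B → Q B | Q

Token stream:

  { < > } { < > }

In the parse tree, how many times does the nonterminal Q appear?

[B [Q { [B [Q < >]] }] [B [Q { [B [Q < >]] }]]]

4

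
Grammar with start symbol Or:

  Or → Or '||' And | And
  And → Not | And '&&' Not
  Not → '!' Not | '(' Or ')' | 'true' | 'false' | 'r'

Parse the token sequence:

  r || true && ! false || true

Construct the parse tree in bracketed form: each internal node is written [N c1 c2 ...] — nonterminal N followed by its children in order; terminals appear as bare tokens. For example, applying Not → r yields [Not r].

[Or [Or [Or [And [Not r]]] || [And [And [Not true]] && [Not ! [Not false]]]] || [And [Not true]]]

Or
Or || And
Or || And || And
And || And || And
Not || And || And
r || And || And
r || And && Not || And
r || Not && Not || And
r || true && Not || And
r || true && ! Not || And
r || true && ! false || And
r || true && ! false || Not
r || true && ! false || true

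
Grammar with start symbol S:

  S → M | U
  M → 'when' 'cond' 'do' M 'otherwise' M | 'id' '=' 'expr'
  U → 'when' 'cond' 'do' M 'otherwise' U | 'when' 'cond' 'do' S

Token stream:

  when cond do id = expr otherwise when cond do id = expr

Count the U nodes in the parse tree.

[S [U when cond do [M id = expr] otherwise [U when cond do [S [M id = expr]]]]]

2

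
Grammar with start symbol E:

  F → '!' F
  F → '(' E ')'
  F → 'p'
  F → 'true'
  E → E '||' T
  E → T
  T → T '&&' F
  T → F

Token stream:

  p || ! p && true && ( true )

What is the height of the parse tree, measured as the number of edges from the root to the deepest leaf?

6

[E [E [T [F p]]] || [T [T [T [F ! [F p]]] && [F true]] && [F ( [E [T [F true]]] )]]]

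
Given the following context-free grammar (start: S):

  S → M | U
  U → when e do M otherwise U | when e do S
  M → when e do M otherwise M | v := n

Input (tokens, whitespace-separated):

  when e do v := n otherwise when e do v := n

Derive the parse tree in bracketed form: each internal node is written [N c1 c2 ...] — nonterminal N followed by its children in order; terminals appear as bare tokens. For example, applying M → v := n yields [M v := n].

[S [U when e do [M v := n] otherwise [U when e do [S [M v := n]]]]]

S
U
when e do M otherwise U
when e do v := n otherwise U
when e do v := n otherwise when e do S
when e do v := n otherwise when e do M
when e do v := n otherwise when e do v := n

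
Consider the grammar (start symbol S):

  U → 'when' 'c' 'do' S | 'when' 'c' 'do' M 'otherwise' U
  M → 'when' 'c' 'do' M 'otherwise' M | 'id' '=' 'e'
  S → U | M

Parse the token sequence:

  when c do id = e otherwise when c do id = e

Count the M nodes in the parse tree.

2

[S [U when c do [M id = e] otherwise [U when c do [S [M id = e]]]]]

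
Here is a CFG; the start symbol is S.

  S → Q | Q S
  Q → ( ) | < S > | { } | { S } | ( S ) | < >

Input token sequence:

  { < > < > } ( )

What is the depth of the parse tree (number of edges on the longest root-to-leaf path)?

5

[S [Q { [S [Q < >] [S [Q < >]]] }] [S [Q ( )]]]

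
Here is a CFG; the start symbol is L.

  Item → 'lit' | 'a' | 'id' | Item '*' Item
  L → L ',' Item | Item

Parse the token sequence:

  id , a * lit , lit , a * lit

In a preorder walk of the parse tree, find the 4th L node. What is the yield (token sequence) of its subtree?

id

[L [L [L [L [Item id]] , [Item [Item a] * [Item lit]]] , [Item lit]] , [Item [Item a] * [Item lit]]]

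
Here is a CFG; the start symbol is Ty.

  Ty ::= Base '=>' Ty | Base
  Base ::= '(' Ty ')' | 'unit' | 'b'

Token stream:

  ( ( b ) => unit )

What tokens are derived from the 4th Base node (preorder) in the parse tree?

[Ty [Base ( [Ty [Base ( [Ty [Base b]] )] => [Ty [Base unit]]] )]]

unit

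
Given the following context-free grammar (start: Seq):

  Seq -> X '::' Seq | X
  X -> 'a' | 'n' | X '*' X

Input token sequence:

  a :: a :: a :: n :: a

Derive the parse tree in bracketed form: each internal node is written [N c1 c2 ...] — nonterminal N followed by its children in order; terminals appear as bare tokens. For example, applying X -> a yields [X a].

[Seq [X a] :: [Seq [X a] :: [Seq [X a] :: [Seq [X n] :: [Seq [X a]]]]]]

Seq
X :: Seq
a :: Seq
a :: X :: Seq
a :: a :: Seq
a :: a :: X :: Seq
a :: a :: a :: Seq
a :: a :: a :: X :: Seq
a :: a :: a :: n :: Seq
a :: a :: a :: n :: X
a :: a :: a :: n :: a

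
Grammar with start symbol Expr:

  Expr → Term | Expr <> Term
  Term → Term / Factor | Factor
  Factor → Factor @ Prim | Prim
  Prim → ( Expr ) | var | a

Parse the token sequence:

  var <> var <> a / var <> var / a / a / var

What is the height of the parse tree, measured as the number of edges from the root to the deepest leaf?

[Expr [Expr [Expr [Expr [Term [Factor [Prim var]]]] <> [Term [Factor [Prim var]]]] <> [Term [Term [Factor [Prim a]]] / [Factor [Prim var]]]] <> [Term [Term [Term [Term [Factor [Prim var]]] / [Factor [Prim a]]] / [Factor [Prim a]]] / [Factor [Prim var]]]]

7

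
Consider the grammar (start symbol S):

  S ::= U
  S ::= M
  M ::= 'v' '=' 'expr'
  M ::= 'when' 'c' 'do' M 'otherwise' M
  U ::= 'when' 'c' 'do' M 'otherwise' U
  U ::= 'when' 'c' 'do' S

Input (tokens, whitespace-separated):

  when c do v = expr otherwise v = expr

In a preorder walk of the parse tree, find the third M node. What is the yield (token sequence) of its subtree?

v = expr

[S [M when c do [M v = expr] otherwise [M v = expr]]]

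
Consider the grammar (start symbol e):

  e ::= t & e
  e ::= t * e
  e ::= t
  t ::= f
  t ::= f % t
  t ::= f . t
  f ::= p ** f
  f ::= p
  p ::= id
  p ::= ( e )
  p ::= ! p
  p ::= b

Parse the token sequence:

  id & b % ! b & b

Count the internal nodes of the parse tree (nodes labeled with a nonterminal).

16

[e [t [f [p id]]] & [e [t [f [p b]] % [t [f [p ! [p b]]]]] & [e [t [f [p b]]]]]]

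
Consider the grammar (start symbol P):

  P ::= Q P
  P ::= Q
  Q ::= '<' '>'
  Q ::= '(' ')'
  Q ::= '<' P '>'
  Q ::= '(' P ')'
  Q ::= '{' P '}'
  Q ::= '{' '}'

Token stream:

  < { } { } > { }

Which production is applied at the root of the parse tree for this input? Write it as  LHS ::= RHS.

P ::= Q P

[P [Q < [P [Q { }] [P [Q { }]]] >] [P [Q { }]]]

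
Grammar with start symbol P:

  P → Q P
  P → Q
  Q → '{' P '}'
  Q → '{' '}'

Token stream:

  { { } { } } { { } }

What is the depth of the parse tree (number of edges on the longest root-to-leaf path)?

[P [Q { [P [Q { }] [P [Q { }]]] }] [P [Q { [P [Q { }]] }]]]

5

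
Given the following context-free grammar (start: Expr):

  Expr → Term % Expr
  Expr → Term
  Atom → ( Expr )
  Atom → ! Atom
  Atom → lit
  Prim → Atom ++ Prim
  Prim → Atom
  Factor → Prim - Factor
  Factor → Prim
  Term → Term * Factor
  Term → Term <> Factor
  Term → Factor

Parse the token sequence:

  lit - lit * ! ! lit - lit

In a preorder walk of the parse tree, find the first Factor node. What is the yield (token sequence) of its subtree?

lit - lit

[Expr [Term [Term [Factor [Prim [Atom lit]] - [Factor [Prim [Atom lit]]]]] * [Factor [Prim [Atom ! [Atom ! [Atom lit]]]] - [Factor [Prim [Atom lit]]]]]]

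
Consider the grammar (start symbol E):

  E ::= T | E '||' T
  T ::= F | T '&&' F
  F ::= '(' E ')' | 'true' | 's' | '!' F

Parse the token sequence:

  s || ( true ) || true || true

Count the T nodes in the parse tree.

[E [E [E [E [T [F s]]] || [T [F ( [E [T [F true]]] )]]] || [T [F true]]] || [T [F true]]]

5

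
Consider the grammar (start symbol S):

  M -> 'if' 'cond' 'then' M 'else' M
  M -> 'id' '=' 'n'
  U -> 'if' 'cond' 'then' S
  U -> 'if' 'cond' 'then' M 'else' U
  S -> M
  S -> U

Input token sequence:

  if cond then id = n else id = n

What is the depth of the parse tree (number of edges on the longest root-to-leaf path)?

3

[S [M if cond then [M id = n] else [M id = n]]]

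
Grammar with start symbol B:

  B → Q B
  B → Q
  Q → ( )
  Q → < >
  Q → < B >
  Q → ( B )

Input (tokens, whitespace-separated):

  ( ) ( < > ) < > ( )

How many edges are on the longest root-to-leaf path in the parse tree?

5

[B [Q ( )] [B [Q ( [B [Q < >]] )] [B [Q < >] [B [Q ( )]]]]]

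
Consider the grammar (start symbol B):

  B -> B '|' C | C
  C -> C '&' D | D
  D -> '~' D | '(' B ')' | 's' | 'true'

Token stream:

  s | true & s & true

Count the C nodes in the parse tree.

4

[B [B [C [D s]]] | [C [C [C [D true]] & [D s]] & [D true]]]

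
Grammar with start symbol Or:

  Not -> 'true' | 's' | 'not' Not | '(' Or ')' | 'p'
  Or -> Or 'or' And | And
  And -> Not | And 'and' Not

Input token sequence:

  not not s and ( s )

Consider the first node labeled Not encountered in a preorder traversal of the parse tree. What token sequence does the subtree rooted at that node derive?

[Or [And [And [Not not [Not not [Not s]]]] and [Not ( [Or [And [Not s]]] )]]]

not not s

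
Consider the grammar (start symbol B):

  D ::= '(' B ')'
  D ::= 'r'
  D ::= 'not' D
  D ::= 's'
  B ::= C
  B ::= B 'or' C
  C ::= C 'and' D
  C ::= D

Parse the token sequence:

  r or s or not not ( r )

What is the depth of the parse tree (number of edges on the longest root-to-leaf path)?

8

[B [B [B [C [D r]]] or [C [D s]]] or [C [D not [D not [D ( [B [C [D r]]] )]]]]]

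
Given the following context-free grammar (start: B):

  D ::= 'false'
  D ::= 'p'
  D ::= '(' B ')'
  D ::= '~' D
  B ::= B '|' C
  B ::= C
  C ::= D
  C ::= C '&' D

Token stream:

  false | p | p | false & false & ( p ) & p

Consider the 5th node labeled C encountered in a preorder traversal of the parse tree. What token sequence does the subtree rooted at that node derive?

false & false & ( p )

[B [B [B [B [C [D false]]] | [C [D p]]] | [C [D p]]] | [C [C [C [C [D false]] & [D false]] & [D ( [B [C [D p]]] )]] & [D p]]]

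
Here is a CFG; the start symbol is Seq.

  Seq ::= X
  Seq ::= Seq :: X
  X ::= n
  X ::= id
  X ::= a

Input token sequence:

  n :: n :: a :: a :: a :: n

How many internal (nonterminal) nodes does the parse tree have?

12

[Seq [Seq [Seq [Seq [Seq [Seq [X n]] :: [X n]] :: [X a]] :: [X a]] :: [X a]] :: [X n]]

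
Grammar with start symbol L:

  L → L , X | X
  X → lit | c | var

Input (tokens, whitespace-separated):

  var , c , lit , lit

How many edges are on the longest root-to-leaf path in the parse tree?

[L [L [L [L [X var]] , [X c]] , [X lit]] , [X lit]]

5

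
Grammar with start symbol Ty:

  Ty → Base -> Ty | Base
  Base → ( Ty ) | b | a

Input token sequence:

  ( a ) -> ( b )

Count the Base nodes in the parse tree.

[Ty [Base ( [Ty [Base a]] )] -> [Ty [Base ( [Ty [Base b]] )]]]

4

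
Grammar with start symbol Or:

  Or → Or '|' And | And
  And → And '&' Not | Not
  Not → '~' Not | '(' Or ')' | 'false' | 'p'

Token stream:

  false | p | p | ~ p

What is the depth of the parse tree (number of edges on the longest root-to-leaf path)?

6

[Or [Or [Or [Or [And [Not false]]] | [And [Not p]]] | [And [Not p]]] | [And [Not ~ [Not p]]]]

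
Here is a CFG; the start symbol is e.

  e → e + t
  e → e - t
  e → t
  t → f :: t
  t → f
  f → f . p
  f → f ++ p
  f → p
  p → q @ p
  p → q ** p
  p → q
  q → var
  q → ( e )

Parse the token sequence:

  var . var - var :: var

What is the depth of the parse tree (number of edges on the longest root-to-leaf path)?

7

[e [e [t [f [f [p [q var]]] . [p [q var]]]]] - [t [f [p [q var]]] :: [t [f [p [q var]]]]]]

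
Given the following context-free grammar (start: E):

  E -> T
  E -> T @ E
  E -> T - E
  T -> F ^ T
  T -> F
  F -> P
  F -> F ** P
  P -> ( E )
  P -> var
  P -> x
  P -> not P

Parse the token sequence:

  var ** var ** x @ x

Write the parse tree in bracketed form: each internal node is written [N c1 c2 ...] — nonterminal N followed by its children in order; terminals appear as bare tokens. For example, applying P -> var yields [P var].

E
T @ E
F @ E
F ** P @ E
F ** P ** P @ E
P ** P ** P @ E
var ** P ** P @ E
var ** var ** P @ E
var ** var ** x @ E
var ** var ** x @ T
var ** var ** x @ F
var ** var ** x @ P
var ** var ** x @ x

[E [T [F [F [F [P var]] ** [P var]] ** [P x]]] @ [E [T [F [P x]]]]]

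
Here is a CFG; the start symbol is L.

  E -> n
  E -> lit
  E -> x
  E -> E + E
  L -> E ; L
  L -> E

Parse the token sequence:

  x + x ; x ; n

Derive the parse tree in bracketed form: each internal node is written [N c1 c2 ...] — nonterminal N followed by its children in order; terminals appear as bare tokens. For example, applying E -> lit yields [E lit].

[L [E [E x] + [E x]] ; [L [E x] ; [L [E n]]]]

L
E ; L
E + E ; L
x + E ; L
x + x ; L
x + x ; E ; L
x + x ; x ; L
x + x ; x ; E
x + x ; x ; n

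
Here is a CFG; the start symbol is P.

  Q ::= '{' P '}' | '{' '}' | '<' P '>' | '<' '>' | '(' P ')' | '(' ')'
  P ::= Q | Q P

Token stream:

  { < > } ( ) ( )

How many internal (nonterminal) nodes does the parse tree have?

[P [Q { [P [Q < >]] }] [P [Q ( )] [P [Q ( )]]]]

8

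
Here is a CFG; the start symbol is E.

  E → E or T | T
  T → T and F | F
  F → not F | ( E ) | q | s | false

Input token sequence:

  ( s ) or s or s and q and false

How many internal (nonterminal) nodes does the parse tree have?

16

[E [E [E [T [F ( [E [T [F s]]] )]]] or [T [F s]]] or [T [T [T [F s]] and [F q]] and [F false]]]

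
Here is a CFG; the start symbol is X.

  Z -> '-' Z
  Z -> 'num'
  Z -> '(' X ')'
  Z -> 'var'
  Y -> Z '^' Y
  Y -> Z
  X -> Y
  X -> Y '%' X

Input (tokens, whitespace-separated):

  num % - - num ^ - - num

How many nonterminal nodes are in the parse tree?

[X [Y [Z num]] % [X [Y [Z - [Z - [Z num]]] ^ [Y [Z - [Z - [Z num]]]]]]]

12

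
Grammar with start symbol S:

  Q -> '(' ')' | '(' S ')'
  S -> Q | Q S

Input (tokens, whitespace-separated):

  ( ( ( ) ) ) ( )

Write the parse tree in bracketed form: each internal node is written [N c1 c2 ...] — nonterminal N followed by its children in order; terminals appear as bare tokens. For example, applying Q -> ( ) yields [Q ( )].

S
Q S
( S ) S
( Q ) S
( ( S ) ) S
( ( Q ) ) S
( ( ( ) ) ) S
( ( ( ) ) ) Q
( ( ( ) ) ) ( )

[S [Q ( [S [Q ( [S [Q ( )]] )]] )] [S [Q ( )]]]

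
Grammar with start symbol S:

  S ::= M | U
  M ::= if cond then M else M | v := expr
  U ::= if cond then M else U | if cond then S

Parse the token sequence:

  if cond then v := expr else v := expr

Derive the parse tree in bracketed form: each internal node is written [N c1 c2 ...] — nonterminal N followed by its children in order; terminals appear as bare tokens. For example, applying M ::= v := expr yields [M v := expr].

S
M
if cond then M else M
if cond then v := expr else M
if cond then v := expr else v := expr

[S [M if cond then [M v := expr] else [M v := expr]]]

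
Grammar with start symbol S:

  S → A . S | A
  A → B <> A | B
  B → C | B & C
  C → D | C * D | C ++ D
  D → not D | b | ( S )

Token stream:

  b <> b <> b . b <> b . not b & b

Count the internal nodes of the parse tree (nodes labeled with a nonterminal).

31

[S [A [B [C [D b]]] <> [A [B [C [D b]]] <> [A [B [C [D b]]]]]] . [S [A [B [C [D b]]] <> [A [B [C [D b]]]]] . [S [A [B [B [C [D not [D b]]]] & [C [D b]]]]]]]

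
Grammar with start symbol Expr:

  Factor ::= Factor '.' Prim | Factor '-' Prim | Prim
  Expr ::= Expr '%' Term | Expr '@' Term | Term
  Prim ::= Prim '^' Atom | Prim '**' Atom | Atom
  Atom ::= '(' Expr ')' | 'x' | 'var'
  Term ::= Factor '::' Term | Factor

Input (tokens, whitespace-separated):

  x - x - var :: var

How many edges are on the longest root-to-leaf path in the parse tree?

7

[Expr [Term [Factor [Factor [Factor [Prim [Atom x]]] - [Prim [Atom x]]] - [Prim [Atom var]]] :: [Term [Factor [Prim [Atom var]]]]]]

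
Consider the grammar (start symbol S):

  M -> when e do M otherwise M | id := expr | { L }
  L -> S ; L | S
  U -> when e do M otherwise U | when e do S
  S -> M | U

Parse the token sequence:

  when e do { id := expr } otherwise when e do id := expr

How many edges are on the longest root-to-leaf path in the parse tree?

[S [U when e do [M { [L [S [M id := expr]]] }] otherwise [U when e do [S [M id := expr]]]]]

6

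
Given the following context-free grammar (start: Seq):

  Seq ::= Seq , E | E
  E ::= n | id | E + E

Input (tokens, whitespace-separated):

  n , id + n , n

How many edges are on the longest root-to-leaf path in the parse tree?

4

[Seq [Seq [Seq [E n]] , [E [E id] + [E n]]] , [E n]]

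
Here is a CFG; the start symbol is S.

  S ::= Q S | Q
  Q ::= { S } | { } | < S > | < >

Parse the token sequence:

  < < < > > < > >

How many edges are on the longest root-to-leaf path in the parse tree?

6

[S [Q < [S [Q < [S [Q < >]] >] [S [Q < >]]] >]]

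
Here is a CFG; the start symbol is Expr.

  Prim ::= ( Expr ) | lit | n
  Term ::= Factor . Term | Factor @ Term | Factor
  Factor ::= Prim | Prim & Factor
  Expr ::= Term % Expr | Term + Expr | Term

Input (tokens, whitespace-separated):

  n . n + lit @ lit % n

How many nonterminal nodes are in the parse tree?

[Expr [Term [Factor [Prim n]] . [Term [Factor [Prim n]]]] + [Expr [Term [Factor [Prim lit]] @ [Term [Factor [Prim lit]]]] % [Expr [Term [Factor [Prim n]]]]]]

18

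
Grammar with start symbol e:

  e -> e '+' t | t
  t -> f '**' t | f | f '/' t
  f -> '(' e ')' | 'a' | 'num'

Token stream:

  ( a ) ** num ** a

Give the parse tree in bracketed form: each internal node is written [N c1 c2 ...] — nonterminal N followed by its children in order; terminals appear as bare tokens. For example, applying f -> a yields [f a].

[e [t [f ( [e [t [f a]]] )] ** [t [f num] ** [t [f a]]]]]

e
t
f ** t
( e ) ** t
( t ) ** t
( f ) ** t
( a ) ** t
( a ) ** f ** t
( a ) ** num ** t
( a ) ** num ** f
( a ) ** num ** a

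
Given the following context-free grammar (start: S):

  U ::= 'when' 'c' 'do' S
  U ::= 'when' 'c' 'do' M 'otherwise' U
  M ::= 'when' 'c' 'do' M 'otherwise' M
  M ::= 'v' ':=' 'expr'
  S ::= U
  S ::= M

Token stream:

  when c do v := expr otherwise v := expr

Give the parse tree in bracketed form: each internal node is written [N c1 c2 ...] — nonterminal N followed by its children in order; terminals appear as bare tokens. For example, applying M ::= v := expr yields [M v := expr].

[S [M when c do [M v := expr] otherwise [M v := expr]]]

S
M
when c do M otherwise M
when c do v := expr otherwise M
when c do v := expr otherwise v := expr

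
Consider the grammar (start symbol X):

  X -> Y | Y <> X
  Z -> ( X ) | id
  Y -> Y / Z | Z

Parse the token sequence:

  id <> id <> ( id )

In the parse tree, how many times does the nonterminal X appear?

[X [Y [Z id]] <> [X [Y [Z id]] <> [X [Y [Z ( [X [Y [Z id]]] )]]]]]

4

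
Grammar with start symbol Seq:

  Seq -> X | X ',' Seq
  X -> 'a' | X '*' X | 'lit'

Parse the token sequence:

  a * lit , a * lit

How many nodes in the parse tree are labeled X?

[Seq [X [X a] * [X lit]] , [Seq [X [X a] * [X lit]]]]

6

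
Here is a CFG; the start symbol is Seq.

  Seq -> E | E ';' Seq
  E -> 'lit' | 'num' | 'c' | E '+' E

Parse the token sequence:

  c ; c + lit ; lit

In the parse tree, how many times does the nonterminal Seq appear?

3

[Seq [E c] ; [Seq [E [E c] + [E lit]] ; [Seq [E lit]]]]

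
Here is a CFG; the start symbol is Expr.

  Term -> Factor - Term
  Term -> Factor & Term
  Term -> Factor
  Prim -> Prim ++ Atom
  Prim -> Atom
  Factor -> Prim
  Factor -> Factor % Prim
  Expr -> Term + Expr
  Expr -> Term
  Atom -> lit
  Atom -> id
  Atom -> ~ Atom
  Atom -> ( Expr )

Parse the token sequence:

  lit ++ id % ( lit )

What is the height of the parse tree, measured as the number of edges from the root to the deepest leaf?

[Expr [Term [Factor [Factor [Prim [Prim [Atom lit]] ++ [Atom id]]] % [Prim [Atom ( [Expr [Term [Factor [Prim [Atom lit]]]]] )]]]]]

10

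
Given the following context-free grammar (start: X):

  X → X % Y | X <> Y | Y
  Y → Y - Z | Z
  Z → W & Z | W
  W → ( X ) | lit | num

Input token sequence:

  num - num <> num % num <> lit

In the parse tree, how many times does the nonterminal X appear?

[X [X [X [X [Y [Y [Z [W num]]] - [Z [W num]]]] <> [Y [Z [W num]]]] % [Y [Z [W num]]]] <> [Y [Z [W lit]]]]

4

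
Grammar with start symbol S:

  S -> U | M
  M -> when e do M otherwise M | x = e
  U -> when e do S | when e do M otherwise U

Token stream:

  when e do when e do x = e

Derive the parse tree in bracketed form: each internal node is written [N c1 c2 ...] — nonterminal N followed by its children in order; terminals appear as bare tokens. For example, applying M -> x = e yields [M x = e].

[S [U when e do [S [U when e do [S [M x = e]]]]]]

S
U
when e do S
when e do U
when e do when e do S
when e do when e do M
when e do when e do x = e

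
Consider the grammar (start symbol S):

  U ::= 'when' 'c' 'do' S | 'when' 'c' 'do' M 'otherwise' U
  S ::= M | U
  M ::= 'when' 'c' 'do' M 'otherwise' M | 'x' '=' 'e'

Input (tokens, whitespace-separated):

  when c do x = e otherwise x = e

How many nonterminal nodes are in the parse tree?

4

[S [M when c do [M x = e] otherwise [M x = e]]]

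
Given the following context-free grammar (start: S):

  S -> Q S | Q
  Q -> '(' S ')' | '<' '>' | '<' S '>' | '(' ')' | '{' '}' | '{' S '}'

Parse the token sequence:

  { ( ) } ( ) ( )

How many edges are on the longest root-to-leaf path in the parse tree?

4

[S [Q { [S [Q ( )]] }] [S [Q ( )] [S [Q ( )]]]]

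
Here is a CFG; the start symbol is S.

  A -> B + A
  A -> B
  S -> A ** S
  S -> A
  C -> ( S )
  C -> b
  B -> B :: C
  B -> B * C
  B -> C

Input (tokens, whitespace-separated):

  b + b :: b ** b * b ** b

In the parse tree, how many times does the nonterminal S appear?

[S [A [B [C b]] + [A [B [B [C b]] :: [C b]]]] ** [S [A [B [B [C b]] * [C b]]] ** [S [A [B [C b]]]]]]

3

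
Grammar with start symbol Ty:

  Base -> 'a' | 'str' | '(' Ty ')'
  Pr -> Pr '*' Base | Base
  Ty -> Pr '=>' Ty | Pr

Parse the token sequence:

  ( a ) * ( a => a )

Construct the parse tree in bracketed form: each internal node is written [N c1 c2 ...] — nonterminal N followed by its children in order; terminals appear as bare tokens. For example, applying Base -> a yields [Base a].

[Ty [Pr [Pr [Base ( [Ty [Pr [Base a]]] )]] * [Base ( [Ty [Pr [Base a]] => [Ty [Pr [Base a]]]] )]]]

Ty
Pr
Pr * Base
Base * Base
( Ty ) * Base
( Pr ) * Base
( Base ) * Base
( a ) * Base
( a ) * ( Ty )
( a ) * ( Pr => Ty )
( a ) * ( Base => Ty )
( a ) * ( a => Ty )
( a ) * ( a => Pr )
( a ) * ( a => Base )
( a ) * ( a => a )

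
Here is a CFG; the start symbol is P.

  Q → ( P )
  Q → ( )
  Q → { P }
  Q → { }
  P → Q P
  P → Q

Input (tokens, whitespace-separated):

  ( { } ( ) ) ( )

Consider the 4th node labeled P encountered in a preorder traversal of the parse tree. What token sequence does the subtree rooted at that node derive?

[P [Q ( [P [Q { }] [P [Q ( )]]] )] [P [Q ( )]]]

( )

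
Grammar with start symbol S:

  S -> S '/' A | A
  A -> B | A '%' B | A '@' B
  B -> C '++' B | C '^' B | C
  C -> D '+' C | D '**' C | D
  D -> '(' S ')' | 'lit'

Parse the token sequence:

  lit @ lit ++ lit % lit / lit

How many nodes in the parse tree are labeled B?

[S [S [A [A [A [B [C [D lit]]]] @ [B [C [D lit]] ++ [B [C [D lit]]]]] % [B [C [D lit]]]]] / [A [B [C [D lit]]]]]

5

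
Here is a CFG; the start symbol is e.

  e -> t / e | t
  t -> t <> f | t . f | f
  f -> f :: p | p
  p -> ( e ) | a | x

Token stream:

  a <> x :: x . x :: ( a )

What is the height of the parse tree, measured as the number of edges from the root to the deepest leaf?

[e [t [t [t [f [p a]]] <> [f [f [p x]] :: [p x]]] . [f [f [p x]] :: [p ( [e [t [f [p a]]]] )]]]]

8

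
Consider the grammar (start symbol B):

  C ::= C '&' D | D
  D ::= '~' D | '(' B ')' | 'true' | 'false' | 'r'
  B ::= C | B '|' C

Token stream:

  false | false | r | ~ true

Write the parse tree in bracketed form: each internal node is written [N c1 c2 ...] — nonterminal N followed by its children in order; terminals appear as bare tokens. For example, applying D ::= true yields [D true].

B
B | C
B | C | C
B | C | C | C
C | C | C | C
D | C | C | C
false | C | C | C
false | D | C | C
false | false | C | C
false | false | D | C
false | false | r | C
false | false | r | D
false | false | r | ~ D
false | false | r | ~ true

[B [B [B [B [C [D false]]] | [C [D false]]] | [C [D r]]] | [C [D ~ [D true]]]]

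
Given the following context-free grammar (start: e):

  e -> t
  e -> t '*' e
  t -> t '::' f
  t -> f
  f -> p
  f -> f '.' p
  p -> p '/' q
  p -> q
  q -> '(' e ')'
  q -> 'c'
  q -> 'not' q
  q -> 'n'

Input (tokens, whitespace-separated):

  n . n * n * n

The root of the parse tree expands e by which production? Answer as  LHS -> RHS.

e -> t '*' e

[e [t [f [f [p [q n]]] . [p [q n]]]] * [e [t [f [p [q n]]]] * [e [t [f [p [q n]]]]]]]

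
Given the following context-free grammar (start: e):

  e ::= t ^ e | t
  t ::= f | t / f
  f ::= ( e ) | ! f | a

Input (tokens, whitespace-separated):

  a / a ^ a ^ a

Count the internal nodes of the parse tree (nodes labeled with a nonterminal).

11

[e [t [t [f a]] / [f a]] ^ [e [t [f a]] ^ [e [t [f a]]]]]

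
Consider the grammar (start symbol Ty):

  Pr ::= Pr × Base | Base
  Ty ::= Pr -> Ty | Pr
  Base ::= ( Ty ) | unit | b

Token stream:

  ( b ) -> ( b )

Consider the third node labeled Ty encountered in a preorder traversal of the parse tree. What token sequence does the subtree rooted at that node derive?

( b )

[Ty [Pr [Base ( [Ty [Pr [Base b]]] )]] -> [Ty [Pr [Base ( [Ty [Pr [Base b]]] )]]]]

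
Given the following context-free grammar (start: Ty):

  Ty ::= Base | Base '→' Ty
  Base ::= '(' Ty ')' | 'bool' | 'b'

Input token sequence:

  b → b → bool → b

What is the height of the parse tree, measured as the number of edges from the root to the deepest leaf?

[Ty [Base b] → [Ty [Base b] → [Ty [Base bool] → [Ty [Base b]]]]]

5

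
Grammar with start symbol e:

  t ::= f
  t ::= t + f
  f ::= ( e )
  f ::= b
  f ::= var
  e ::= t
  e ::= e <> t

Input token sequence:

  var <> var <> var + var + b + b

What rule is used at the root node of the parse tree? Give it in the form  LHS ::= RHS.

e ::= e <> t

[e [e [e [t [f var]]] <> [t [f var]]] <> [t [t [t [t [f var]] + [f var]] + [f b]] + [f b]]]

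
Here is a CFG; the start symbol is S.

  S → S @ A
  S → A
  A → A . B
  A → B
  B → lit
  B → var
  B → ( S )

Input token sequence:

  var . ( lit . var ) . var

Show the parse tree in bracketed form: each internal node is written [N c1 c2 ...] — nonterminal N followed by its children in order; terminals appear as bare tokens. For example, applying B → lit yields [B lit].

[S [A [A [A [B var]] . [B ( [S [A [A [B lit]] . [B var]]] )]] . [B var]]]

S
A
A . B
A . B . B
B . B . B
var . B . B
var . ( S ) . B
var . ( A ) . B
var . ( A . B ) . B
var . ( B . B ) . B
var . ( lit . B ) . B
var . ( lit . var ) . B
var . ( lit . var ) . var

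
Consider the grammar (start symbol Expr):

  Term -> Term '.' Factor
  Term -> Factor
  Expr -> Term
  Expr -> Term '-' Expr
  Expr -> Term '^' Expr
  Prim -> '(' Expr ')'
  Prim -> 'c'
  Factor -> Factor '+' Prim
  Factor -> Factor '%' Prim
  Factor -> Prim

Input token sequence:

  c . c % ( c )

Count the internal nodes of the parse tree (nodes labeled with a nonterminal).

13

[Expr [Term [Term [Factor [Prim c]]] . [Factor [Factor [Prim c]] % [Prim ( [Expr [Term [Factor [Prim c]]]] )]]]]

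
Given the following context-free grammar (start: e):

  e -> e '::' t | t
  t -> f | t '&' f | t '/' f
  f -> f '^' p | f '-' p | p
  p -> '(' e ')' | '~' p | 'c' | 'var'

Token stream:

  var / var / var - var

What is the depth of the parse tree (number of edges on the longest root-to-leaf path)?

6

[e [t [t [t [f [p var]]] / [f [p var]]] / [f [f [p var]] - [p var]]]]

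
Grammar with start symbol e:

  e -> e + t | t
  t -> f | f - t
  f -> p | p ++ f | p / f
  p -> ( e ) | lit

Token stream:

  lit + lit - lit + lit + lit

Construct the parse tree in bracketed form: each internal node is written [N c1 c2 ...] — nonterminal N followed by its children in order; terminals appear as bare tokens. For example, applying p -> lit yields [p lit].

[e [e [e [e [t [f [p lit]]]] + [t [f [p lit]] - [t [f [p lit]]]]] + [t [f [p lit]]]] + [t [f [p lit]]]]

e
e + t
e + t + t
e + t + t + t
t + t + t + t
f + t + t + t
p + t + t + t
lit + t + t + t
lit + f - t + t + t
lit + p - t + t + t
lit + lit - t + t + t
lit + lit - f + t + t
lit + lit - p + t + t
lit + lit - lit + t + t
lit + lit - lit + f + t
lit + lit - lit + p + t
lit + lit - lit + lit + t
lit + lit - lit + lit + f
lit + lit - lit + lit + p
lit + lit - lit + lit + lit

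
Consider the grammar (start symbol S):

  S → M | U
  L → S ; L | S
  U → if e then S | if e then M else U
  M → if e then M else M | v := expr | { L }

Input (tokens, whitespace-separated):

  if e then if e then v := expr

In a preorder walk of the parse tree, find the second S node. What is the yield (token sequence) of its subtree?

[S [U if e then [S [U if e then [S [M v := expr]]]]]]

if e then v := expr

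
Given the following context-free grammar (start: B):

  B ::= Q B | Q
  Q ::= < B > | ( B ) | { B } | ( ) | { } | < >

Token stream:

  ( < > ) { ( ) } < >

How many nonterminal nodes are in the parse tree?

10

[B [Q ( [B [Q < >]] )] [B [Q { [B [Q ( )]] }] [B [Q < >]]]]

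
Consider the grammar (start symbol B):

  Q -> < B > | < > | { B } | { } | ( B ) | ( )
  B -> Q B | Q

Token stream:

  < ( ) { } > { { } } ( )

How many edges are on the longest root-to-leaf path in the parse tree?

[B [Q < [B [Q ( )] [B [Q { }]]] >] [B [Q { [B [Q { }]] }] [B [Q ( )]]]]

5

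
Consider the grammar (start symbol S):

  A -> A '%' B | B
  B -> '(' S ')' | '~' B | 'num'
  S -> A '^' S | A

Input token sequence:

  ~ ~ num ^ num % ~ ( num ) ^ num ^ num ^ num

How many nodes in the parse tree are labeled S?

[S [A [B ~ [B ~ [B num]]]] ^ [S [A [A [B num]] % [B ~ [B ( [S [A [B num]]] )]]] ^ [S [A [B num]] ^ [S [A [B num]] ^ [S [A [B num]]]]]]]

6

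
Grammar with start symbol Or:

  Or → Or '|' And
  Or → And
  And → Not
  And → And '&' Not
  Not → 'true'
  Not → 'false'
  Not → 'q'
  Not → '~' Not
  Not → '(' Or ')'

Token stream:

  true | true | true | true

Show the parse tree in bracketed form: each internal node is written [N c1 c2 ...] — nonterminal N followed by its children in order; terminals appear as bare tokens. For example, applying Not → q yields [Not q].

Or
Or | And
Or | And | And
Or | And | And | And
And | And | And | And
Not | And | And | And
true | And | And | And
true | Not | And | And
true | true | And | And
true | true | Not | And
true | true | true | And
true | true | true | Not
true | true | true | true

[Or [Or [Or [Or [And [Not true]]] | [And [Not true]]] | [And [Not true]]] | [And [Not true]]]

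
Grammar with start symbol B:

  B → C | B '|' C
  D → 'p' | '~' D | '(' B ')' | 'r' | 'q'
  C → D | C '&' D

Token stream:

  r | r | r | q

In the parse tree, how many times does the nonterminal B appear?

4

[B [B [B [B [C [D r]]] | [C [D r]]] | [C [D r]]] | [C [D q]]]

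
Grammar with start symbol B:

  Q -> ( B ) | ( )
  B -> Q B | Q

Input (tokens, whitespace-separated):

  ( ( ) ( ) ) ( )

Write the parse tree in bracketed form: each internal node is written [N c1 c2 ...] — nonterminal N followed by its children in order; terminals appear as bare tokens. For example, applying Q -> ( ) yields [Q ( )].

B
Q B
( B ) B
( Q B ) B
( ( ) B ) B
( ( ) Q ) B
( ( ) ( ) ) B
( ( ) ( ) ) Q
( ( ) ( ) ) ( )

[B [Q ( [B [Q ( )] [B [Q ( )]]] )] [B [Q ( )]]]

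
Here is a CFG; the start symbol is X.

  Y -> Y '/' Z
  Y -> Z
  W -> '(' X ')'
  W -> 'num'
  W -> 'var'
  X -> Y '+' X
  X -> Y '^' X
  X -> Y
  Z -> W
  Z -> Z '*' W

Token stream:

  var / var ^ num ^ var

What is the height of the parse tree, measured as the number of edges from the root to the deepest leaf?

[X [Y [Y [Z [W var]]] / [Z [W var]]] ^ [X [Y [Z [W num]]] ^ [X [Y [Z [W var]]]]]]

6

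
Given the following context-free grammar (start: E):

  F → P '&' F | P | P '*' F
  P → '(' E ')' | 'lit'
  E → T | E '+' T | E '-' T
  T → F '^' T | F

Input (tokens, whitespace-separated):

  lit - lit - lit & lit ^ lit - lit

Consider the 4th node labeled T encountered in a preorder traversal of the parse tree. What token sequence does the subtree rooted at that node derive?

lit

[E [E [E [E [T [F [P lit]]]] - [T [F [P lit]]]] - [T [F [P lit] & [F [P lit]]] ^ [T [F [P lit]]]]] - [T [F [P lit]]]]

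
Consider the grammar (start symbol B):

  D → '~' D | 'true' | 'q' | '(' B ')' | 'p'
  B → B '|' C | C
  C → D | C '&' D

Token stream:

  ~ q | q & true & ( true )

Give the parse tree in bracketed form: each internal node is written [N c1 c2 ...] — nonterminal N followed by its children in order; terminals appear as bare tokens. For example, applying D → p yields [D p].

B
B | C
C | C
D | C
~ D | C
~ q | C
~ q | C & D
~ q | C & D & D
~ q | D & D & D
~ q | q & D & D
~ q | q & true & D
~ q | q & true & ( B )
~ q | q & true & ( C )
~ q | q & true & ( D )
~ q | q & true & ( true )

[B [B [C [D ~ [D q]]]] | [C [C [C [D q]] & [D true]] & [D ( [B [C [D true]]] )]]]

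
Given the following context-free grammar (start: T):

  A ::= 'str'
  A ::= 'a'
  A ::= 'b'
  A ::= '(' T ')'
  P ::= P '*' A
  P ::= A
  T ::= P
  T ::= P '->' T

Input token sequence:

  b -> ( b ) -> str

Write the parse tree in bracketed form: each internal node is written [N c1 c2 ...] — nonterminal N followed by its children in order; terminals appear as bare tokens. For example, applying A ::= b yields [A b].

T
P -> T
A -> T
b -> T
b -> P -> T
b -> A -> T
b -> ( T ) -> T
b -> ( P ) -> T
b -> ( A ) -> T
b -> ( b ) -> T
b -> ( b ) -> P
b -> ( b ) -> A
b -> ( b ) -> str

[T [P [A b]] -> [T [P [A ( [T [P [A b]]] )]] -> [T [P [A str]]]]]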